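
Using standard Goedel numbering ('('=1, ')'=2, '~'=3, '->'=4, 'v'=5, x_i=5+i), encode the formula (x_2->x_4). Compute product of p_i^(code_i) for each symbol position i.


Formula: (x_2->x_4)
Symbol codes: [1, 7, 4, 9, 2]
Primes: [2, 3, 5, 7, 11]
p_1^1 = 2^1 = 2
p_2^7 = 3^7 = 2187
p_3^4 = 5^4 = 625
p_4^9 = 7^9 = 40353607
p_5^2 = 11^2 = 121
Product = 13348317449486250

13348317449486250


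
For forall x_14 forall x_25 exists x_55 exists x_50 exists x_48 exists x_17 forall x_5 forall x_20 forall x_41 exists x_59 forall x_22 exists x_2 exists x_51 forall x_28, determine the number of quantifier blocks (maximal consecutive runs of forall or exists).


Alternations = 6.
Blocks = alternations + 1 = 7

7


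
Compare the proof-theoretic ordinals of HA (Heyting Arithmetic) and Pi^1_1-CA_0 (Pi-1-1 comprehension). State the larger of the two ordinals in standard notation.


Proof-theoretic ordinal of HA (Heyting Arithmetic): epsilon_0
Proof-theoretic ordinal of Pi^1_1-CA_0 (Pi-1-1 comprehension): psi_0(Omega_omega)
Comparing: epsilon_0 < psi_0(Omega_omega).
The larger ordinal is psi_0(Omega_omega) (from Pi^1_1-CA_0 (Pi-1-1 comprehension)).

psi_0(Omega_omega)


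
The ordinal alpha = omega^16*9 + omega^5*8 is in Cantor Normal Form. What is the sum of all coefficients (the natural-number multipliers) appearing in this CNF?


CNF: omega^16*9 + omega^5*8
Coefficients: 9 + 8 = 17

17


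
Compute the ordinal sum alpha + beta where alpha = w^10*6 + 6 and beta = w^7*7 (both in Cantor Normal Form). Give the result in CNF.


Ordinal addition (w^10*6 + 6) + w^7*7:
alpha's leading term has exponent 10 > beta's exponent 7, so it survives.
alpha's tail term has exponent 0 < beta's exponent 7, so it is absorbed by beta.
In ordinal addition, any term followed by a strictly larger-exponent term is absorbed.
Result = w^10*6 + w^7*7

w^10*6 + w^7*7


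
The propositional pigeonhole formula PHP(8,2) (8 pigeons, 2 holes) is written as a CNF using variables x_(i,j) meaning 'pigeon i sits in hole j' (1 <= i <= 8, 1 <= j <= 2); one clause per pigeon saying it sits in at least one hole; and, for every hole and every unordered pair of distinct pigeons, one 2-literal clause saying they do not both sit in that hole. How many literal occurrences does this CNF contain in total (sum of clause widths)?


PHP(8,2): 8 pigeons, 2 holes, 8*2 = 16 variables.
- pigeon clauses: one per pigeon -> 8 clauses of width 2 -> 16 literals
- hole clauses: 2 holes * C(8,2) = 2 * 28 -> 56 clauses of width 2 -> 112 literals
Total literal occurrences = 16 + 112 = 128

128


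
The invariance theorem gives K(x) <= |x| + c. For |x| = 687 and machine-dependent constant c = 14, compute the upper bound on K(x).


K(x) <= |x| + c = 687 + 14 = 701

701


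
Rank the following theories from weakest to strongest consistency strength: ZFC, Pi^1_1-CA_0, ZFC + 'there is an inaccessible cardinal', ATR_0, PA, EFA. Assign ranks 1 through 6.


Ordering by consistency strength:
1. EFA
2. PA
3. ATR_0
4. Pi^1_1-CA_0
5. ZFC
6. ZFC + 'there is an inaccessible cardinal'


ZFC=5, Pi^1_1-CA_0=4, ZFC + 'there is an inaccessible cardinal'=6, ATR_0=3, PA=2, EFA=1


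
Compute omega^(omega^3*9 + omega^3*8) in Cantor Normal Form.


omega^(omega^3*9 + omega^3*8):
Both terms of the exponent have the same exponent 3, so they merge: omega^3*9 + omega^3*8 = omega^3*(9+8) = omega^3*17.
omega raised to a CNF ordinal is a single CNF term: Result = omega^(omega^3*17)

omega^(omega^3*17)


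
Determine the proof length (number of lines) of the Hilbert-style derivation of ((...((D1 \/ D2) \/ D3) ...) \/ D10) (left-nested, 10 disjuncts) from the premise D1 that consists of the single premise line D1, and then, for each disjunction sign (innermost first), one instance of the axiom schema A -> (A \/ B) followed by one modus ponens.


Building the left-nested 10-ary disjunction from D1:
- 1 premise line (D1)
- 10 disjuncts means 9 disjunction signs; each needs 1 axiom instance + 1 MP = 2 lines: 2 * 9 = 18
Total = 1 + 18 = 19 lines.

19


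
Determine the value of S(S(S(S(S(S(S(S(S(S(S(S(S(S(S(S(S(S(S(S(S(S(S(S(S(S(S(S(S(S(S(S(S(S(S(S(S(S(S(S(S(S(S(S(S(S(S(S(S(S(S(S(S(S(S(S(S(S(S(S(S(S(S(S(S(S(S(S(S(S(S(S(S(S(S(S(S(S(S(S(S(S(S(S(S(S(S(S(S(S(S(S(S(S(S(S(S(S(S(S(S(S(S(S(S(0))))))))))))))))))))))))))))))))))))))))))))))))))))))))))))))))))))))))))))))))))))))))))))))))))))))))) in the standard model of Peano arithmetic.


Counting successors applied to 0:
105 applications of S to 0 = 105

105


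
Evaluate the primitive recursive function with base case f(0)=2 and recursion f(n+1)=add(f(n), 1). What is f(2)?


f(0) = 2
f(1) = add(f(0), 1) = add(2, 1) = 3
f(2) = add(f(1), 1) = add(3, 1) = 4


4


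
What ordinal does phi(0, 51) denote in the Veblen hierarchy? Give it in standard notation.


phi(0, 51):
phi(0, beta) = omega^beta by definition.
phi(0, 51) = omega^51

omega^51


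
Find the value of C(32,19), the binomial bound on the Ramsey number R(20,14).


R(20,14) <= C(20+14-2, 20-1) = C(32, 19)
C(32, 19) = 32! / (19! * 13!)
= 347373600

347373600


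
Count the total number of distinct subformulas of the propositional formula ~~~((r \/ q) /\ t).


Formula: ~~~((r \/ q) /\ t)
Subformulas found:
  1. q
  2. r
  3. t
  4. (r \/ q)
  5. ((r \/ q) /\ t)
  6. ~((r \/ q) /\ t)
  7. ~~((r \/ q) /\ t)
  8. ~~~((r \/ q) /\ t)
Total distinct subformulas = 8

8


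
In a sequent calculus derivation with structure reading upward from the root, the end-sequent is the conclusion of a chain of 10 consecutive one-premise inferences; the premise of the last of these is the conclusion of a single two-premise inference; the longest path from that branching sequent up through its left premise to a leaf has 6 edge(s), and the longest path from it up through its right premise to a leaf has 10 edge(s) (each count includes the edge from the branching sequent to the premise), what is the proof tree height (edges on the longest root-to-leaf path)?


Longest path through the left premise: 6 edges (measured from the branching sequent)
Longest path through the right premise: 10 edges
Height of the subtree rooted at the branching sequent: max(6, 10) = 10
The branching sequent sits 10 edges above the root (the chain of one-premise inferences), so height = 10 + 10 = 20

20


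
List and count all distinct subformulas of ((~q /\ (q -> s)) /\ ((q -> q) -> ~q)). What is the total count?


Formula: ((~q /\ (q -> s)) /\ ((q -> q) -> ~q))
Subformulas found:
  1. q
  2. s
  3. ~q
  4. (q -> q)
  5. (q -> s)
  6. ((q -> q) -> ~q)
  7. (~q /\ (q -> s))
  8. ((~q /\ (q -> s)) /\ ((q -> q) -> ~q))
Total distinct subformulas = 8

8


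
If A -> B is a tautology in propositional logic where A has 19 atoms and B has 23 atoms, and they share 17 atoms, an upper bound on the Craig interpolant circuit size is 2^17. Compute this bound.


Shared atoms = 17
Craig interpolant size bound = 2^17
= 131072

131072


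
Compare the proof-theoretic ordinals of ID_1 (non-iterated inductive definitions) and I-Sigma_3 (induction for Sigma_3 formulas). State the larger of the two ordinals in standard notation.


Proof-theoretic ordinal of ID_1 (non-iterated inductive definitions): psi_0(epsilon_{Omega+1})
Proof-theoretic ordinal of I-Sigma_3 (induction for Sigma_3 formulas): omega^(omega^(omega^omega))
Comparing: omega^(omega^(omega^omega)) < psi_0(epsilon_{Omega+1}).
The larger ordinal is psi_0(epsilon_{Omega+1}) (from ID_1 (non-iterated inductive definitions)).

psi_0(epsilon_{Omega+1})


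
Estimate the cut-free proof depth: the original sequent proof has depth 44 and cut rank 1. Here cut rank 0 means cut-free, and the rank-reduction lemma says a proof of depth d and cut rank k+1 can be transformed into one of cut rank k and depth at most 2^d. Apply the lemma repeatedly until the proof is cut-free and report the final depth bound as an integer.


Each rank reduction sends depth d to at most 2^d; cut rank r needs r reductions.
2_0(44) = 44
2_1(44) = 2^44 = 17592186044416
Cut-free depth bound = 17592186044416

17592186044416


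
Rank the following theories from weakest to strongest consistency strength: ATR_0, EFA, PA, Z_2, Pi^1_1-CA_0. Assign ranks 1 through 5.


Ordering by consistency strength:
1. EFA
2. PA
3. ATR_0
4. Pi^1_1-CA_0
5. Z_2


ATR_0=3, EFA=1, PA=2, Z_2=5, Pi^1_1-CA_0=4


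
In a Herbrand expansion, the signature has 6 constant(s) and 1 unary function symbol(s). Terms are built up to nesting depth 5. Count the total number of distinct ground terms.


Herbrand terms by depth:
Depth 0: 6 constants
Depth 1: 6 new terms (running total: 12)
Depth 2: 6 new terms (running total: 18)
Depth 3: 6 new terms (running total: 24)
Depth 4: 6 new terms (running total: 30)
Depth 5: 6 new terms (running total: 36)
Total distinct ground terms = 36

36


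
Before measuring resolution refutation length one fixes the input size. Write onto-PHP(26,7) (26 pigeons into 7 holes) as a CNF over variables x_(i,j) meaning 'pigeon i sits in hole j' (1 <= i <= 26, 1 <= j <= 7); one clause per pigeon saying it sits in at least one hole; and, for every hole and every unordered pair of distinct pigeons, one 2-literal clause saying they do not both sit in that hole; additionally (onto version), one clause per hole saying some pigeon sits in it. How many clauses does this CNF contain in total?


onto-PHP(26,7): 26 pigeons, 7 holes, 26*7 = 182 variables.
- pigeon clauses: one per pigeon -> 26 clauses
- hole clauses: 7 holes * C(26,2) = 7 * 325 -> 2275 clauses
- onto clauses: one per hole -> 7 clauses
Total clauses = 26 + 2275 + 7 = 2308

2308


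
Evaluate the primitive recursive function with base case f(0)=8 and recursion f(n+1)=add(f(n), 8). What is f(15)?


f(0) = 8
f(1) = add(f(0), 8) = add(8, 8) = 16
f(2) = add(f(1), 8) = add(16, 8) = 24
f(3) = add(f(2), 8) = add(24, 8) = 32
f(4) = add(f(3), 8) = add(32, 8) = 40
f(5) = add(f(4), 8) = add(40, 8) = 48
f(6) = add(f(5), 8) = add(48, 8) = 56
f(7) = add(f(6), 8) = add(56, 8) = 64
f(8) = add(f(7), 8) = add(64, 8) = 72
f(9) = add(f(8), 8) = add(72, 8) = 80
f(10) = add(f(9), 8) = add(80, 8) = 88
f(11) = add(f(10), 8) = add(88, 8) = 96
f(12) = add(f(11), 8) = add(96, 8) = 104
f(13) = add(f(12), 8) = add(104, 8) = 112
f(14) = add(f(13), 8) = add(112, 8) = 120
f(15) = add(f(14), 8) = add(120, 8) = 128


128


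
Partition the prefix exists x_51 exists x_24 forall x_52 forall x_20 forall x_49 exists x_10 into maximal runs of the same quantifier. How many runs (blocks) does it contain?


Alternations = 2.
Blocks = alternations + 1 = 3

3


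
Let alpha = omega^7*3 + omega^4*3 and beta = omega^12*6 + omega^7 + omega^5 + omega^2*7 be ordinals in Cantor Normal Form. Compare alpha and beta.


Compare term by term from highest exponent:
alpha = omega^7*3 + omega^4*3
beta = omega^12*6 + omega^7 + omega^5 + omega^2*7
Term 1: alpha has omega^7*3, beta has omega^12*6
Term 2: alpha has omega^4*3, beta has omega^7*1
Term 3: alpha has omega^0*0, beta has omega^5*1
Term 4: alpha has omega^0*0, beta has omega^2*7
Result: alpha < beta

alpha < beta


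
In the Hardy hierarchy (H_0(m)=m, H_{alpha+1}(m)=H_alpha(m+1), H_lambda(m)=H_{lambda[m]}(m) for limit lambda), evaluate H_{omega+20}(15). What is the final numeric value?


H_{omega+20}(15):
Unwind the 20 successor steps: H_{omega+20}(15) = H_omega(15+20) = H_omega(35).
H_omega(m) = H_m(m) = m + m = 2m.
Result = 2 * 35 = 70

70


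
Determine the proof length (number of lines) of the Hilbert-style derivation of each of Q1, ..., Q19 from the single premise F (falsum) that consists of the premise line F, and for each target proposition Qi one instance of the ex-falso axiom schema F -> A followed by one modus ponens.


Ex falso, line by line:
- 1 premise line (F)
- 19 targets, each needing 1 axiom instance (F -> Qi) + 1 MP = 2 lines: 2 * 19 = 38
Total = 1 + 38 = 39 lines.

39


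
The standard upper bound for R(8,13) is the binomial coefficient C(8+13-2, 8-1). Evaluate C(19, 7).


R(8,13) <= C(8+13-2, 8-1) = C(19, 7)
C(19, 7) = 19! / (7! * 12!)
= 50388

50388


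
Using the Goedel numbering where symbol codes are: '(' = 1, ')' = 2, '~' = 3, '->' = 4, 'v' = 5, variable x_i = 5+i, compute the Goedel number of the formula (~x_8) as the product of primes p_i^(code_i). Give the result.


Formula: (~x_8)
Symbol codes: [1, 3, 13, 2]
Primes: [2, 3, 5, 7]
p_1^1 = 2^1 = 2
p_2^3 = 3^3 = 27
p_3^13 = 5^13 = 1220703125
p_4^2 = 7^2 = 49
Product = 3229980468750

3229980468750


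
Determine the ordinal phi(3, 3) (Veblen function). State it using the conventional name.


phi(3, 3):
phi(3, beta) = eta_beta (the beta-th eta number, fixed point of zeta).
phi(3, 3) = eta_3

eta_3


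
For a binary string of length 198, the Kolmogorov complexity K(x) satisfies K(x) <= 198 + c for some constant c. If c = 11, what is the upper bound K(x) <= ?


K(x) <= |x| + c = 198 + 11 = 209

209


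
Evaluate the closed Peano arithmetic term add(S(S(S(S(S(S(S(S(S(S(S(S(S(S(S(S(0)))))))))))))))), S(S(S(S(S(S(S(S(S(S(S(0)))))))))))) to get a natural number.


add(S^16(0), S^11(0)):
S^16(0) = 16
S^11(0) = 11
16 + 11 = 27

27


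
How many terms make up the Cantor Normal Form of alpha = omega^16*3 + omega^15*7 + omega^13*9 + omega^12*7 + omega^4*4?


CNF: omega^16*3 + omega^15*7 + omega^13*9 + omega^12*7 + omega^4*4
Count the summands separated by '+':
  term 1: omega^16*3
  term 2: omega^15*7
  term 3: omega^13*9
  term 4: omega^12*7
  term 5: omega^4*4
Total terms = 5

5


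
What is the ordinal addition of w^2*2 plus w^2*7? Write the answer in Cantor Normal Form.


Ordinal addition w^2*2 + w^2*7:
Both terms have the same exponent 2.
w^e*c + w^e*d = w^e*(c+d).
Result = w^2*(2+7) = w^2*9

w^2*9


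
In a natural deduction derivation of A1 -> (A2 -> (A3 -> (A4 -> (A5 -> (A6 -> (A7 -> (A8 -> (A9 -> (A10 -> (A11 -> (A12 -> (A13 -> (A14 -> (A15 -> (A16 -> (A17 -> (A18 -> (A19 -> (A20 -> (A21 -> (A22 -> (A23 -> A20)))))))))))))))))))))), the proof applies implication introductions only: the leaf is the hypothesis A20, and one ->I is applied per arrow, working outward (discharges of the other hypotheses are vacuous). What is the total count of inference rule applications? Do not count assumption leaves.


The formula has 23 arrows (->); its innermost consequent A20 is one of the antecedents,
so the proof starts from the hypothesis leaf A20 (not a rule application) and closes one arrow per ->I.
Building A1 -> (A2 -> (A3 -> (A4 -> (A5 -> (A6 -> (A7 -> (A8 -> (A9 -> (A10 -> (A11 -> (A12 -> (A13 -> (A14 -> (A15 -> (A16 -> (A17 -> (A18 -> (A19 -> (A20 -> (A21 -> (A22 -> (A23 -> A20)))))))))))))))))))))) therefore takes 23 nested implication introductions.
Total inference nodes = 23

23


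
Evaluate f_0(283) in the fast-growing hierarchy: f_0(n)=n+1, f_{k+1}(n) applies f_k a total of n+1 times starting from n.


f_0(283) = 283 + 1 = 284

284


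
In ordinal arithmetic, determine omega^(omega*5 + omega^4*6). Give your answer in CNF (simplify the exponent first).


omega^(omega*5 + omega^4*6):
In ordinal addition a term is absorbed by a following term of strictly larger exponent: 1 < 4, so omega*5 + omega^4*6 = omega^4*6.
omega raised to a CNF ordinal is a single CNF term: Result = omega^(omega^4*6)

omega^(omega^4*6)


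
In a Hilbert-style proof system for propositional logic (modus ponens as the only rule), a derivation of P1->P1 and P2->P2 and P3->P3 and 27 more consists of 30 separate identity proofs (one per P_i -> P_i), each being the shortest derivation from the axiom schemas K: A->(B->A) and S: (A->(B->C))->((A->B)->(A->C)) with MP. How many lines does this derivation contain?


The shortest proof of A->A from K and S in the Hilbert calculus has exactly 5 lines:
(1) K instance A->((A->A)->A), (2) S instance, (3) MP on 1,2, (4) K instance A->(A->A), (5) MP on 3,4.
For 30 independent identities: 30 * 5 = 150 lines total.

150


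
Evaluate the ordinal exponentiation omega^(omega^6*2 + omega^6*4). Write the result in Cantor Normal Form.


omega^(omega^6*2 + omega^6*4):
Both terms of the exponent have the same exponent 6, so they merge: omega^6*2 + omega^6*4 = omega^6*(2+4) = omega^6*6.
omega raised to a CNF ordinal is a single CNF term: Result = omega^(omega^6*6)

omega^(omega^6*6)


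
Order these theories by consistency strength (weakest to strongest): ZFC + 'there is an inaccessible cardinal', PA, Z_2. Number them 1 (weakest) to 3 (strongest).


Ordering by consistency strength:
1. PA
2. Z_2
3. ZFC + 'there is an inaccessible cardinal'


ZFC + 'there is an inaccessible cardinal'=3, PA=1, Z_2=2


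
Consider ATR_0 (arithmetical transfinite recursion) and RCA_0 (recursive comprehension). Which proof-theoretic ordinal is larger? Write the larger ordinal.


Proof-theoretic ordinal of ATR_0 (arithmetical transfinite recursion): Gamma_0
Proof-theoretic ordinal of RCA_0 (recursive comprehension): omega^omega
Comparing: omega^omega < Gamma_0.
The larger ordinal is Gamma_0 (from ATR_0 (arithmetical transfinite recursion)).

Gamma_0


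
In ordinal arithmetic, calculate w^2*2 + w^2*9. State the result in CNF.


Ordinal addition w^2*2 + w^2*9:
Both terms have the same exponent 2.
w^e*c + w^e*d = w^e*(c+d).
Result = w^2*(2+9) = w^2*11

w^2*11


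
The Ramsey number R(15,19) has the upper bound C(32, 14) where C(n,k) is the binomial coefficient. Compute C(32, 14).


R(15,19) <= C(15+19-2, 15-1) = C(32, 14)
C(32, 14) = 32! / (14! * 18!)
= 471435600

471435600


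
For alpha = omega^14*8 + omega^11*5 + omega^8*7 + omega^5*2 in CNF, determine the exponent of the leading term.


CNF: omega^14*8 + omega^11*5 + omega^8*7 + omega^5*2
The leading term is omega^14*8, which has exponent 14.

14


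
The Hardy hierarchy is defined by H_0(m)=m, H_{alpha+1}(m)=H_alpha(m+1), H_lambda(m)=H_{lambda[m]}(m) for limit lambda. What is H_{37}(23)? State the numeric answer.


H_37(23):
For finite ordinals k, H_k(n) = n + k (each successor step adds 1).
H_37(23) = 23 + 37 = 60

60


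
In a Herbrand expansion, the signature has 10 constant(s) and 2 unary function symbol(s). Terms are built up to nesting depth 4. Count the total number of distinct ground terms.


Herbrand terms by depth:
Depth 0: 10 constants
Depth 1: 20 new terms (running total: 30)
Depth 2: 40 new terms (running total: 70)
Depth 3: 80 new terms (running total: 150)
Depth 4: 160 new terms (running total: 310)
Total distinct ground terms = 310

310


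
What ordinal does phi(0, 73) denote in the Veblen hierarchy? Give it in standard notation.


phi(0, 73):
phi(0, beta) = omega^beta by definition.
phi(0, 73) = omega^73

omega^73


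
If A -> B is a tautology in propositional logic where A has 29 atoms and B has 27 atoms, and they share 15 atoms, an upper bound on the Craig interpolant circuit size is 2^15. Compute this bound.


Shared atoms = 15
Craig interpolant size bound = 2^15
= 32768

32768


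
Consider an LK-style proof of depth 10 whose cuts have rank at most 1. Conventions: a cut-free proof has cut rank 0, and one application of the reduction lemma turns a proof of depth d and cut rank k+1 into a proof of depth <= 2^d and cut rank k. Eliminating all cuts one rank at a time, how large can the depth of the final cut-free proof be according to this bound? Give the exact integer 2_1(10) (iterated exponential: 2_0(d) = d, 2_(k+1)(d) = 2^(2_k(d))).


Each rank reduction sends depth d to at most 2^d; cut rank r needs r reductions.
2_0(10) = 10
2_1(10) = 2^10 = 1024
Cut-free depth bound = 1024

1024


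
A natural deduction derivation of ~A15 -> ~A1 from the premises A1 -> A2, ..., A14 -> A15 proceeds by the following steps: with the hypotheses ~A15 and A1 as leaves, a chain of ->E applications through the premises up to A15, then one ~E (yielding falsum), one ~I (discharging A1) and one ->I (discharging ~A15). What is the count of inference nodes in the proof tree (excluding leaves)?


From hypothesis A1, 14 ->E steps along the 14 premises yield A15.
~E with hypothesis ~A15 gives falsum (1 node); ~I discharging A1 gives ~A1 (1 node); ->I discharging ~A15 gives the goal (1 node).
Total = 14 + 3 = 17 inference nodes.

17


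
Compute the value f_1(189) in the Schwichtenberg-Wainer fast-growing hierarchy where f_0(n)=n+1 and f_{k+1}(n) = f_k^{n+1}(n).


f_1(189) = f_0^190(189)
f_0 adds 1 each time, applied 190 times.
f_1(189) = 189 + 190 = 379

379


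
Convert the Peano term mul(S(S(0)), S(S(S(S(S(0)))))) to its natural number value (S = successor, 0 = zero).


mul(S^2(0), S^5(0)):
S^2(0) = 2
S^5(0) = 5
2 * 5 = 10

10


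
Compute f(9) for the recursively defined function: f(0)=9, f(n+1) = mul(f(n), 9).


f(0) = 9
f(1) = mul(f(0), 9) = mul(9, 9) = 81
f(2) = mul(f(1), 9) = mul(81, 9) = 729
f(3) = mul(f(2), 9) = mul(729, 9) = 6561
f(4) = mul(f(3), 9) = mul(6561, 9) = 59049
f(5) = mul(f(4), 9) = mul(59049, 9) = 531441
f(6) = mul(f(5), 9) = mul(531441, 9) = 4782969
f(7) = mul(f(6), 9) = mul(4782969, 9) = 43046721
f(8) = mul(f(7), 9) = mul(43046721, 9) = 387420489
f(9) = mul(f(8), 9) = mul(387420489, 9) = 3486784401


3486784401


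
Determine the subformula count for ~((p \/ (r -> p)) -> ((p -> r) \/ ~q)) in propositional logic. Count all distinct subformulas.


Formula: ~((p \/ (r -> p)) -> ((p -> r) \/ ~q))
Subformulas found:
  1. q
  2. r
  3. p
  4. ~q
  5. (r -> p)
  6. (p -> r)
  7. (p \/ (r -> p))
  8. ((p -> r) \/ ~q)
  9. ((p \/ (r -> p)) -> ((p -> r) \/ ~q))
  10. ~((p \/ (r -> p)) -> ((p -> r) \/ ~q))
Total distinct subformulas = 10

10


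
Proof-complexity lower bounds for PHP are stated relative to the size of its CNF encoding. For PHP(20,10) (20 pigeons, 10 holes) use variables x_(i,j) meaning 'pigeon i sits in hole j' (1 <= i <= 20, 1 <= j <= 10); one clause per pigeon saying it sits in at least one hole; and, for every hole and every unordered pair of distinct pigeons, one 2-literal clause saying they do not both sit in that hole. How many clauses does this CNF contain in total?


PHP(20,10): 20 pigeons, 10 holes, 20*10 = 200 variables.
- pigeon clauses: one per pigeon -> 20 clauses
- hole clauses: 10 holes * C(20,2) = 10 * 190 -> 1900 clauses
Total clauses = 20 + 1900 = 1920

1920


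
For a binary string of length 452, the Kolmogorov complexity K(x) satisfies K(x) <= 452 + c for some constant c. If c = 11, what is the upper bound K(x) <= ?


K(x) <= |x| + c = 452 + 11 = 463

463


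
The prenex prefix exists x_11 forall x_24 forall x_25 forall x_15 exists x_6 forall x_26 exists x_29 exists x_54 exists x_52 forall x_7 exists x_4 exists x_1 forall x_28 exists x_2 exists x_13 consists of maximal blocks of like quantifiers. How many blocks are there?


Alternations = 8.
Blocks = alternations + 1 = 9

9


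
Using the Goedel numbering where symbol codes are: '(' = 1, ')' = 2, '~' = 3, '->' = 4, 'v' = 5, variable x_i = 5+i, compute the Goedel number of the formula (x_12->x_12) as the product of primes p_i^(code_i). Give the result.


Formula: (x_12->x_12)
Symbol codes: [1, 17, 4, 17, 2]
Primes: [2, 3, 5, 7, 11]
p_1^1 = 2^1 = 2
p_2^17 = 3^17 = 129140163
p_3^4 = 5^4 = 625
p_4^17 = 7^17 = 232630513987207
p_5^2 = 11^2 = 121
Product = 4543843802381105899079576250

4543843802381105899079576250


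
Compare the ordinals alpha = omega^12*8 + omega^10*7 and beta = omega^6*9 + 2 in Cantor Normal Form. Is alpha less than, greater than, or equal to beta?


Compare term by term from highest exponent:
alpha = omega^12*8 + omega^10*7
beta = omega^6*9 + 2
Term 1: alpha has omega^12*8, beta has omega^6*9
Term 2: alpha has omega^10*7, beta has omega^0*2
Result: alpha > beta

alpha > beta


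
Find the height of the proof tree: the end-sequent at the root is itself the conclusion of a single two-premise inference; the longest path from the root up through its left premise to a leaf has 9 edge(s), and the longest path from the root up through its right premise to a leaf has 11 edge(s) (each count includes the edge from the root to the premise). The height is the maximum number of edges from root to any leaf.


Longest path through the left premise: 9 edges (measured from the branching sequent)
Longest path through the right premise: 11 edges
Height of the subtree rooted at the branching sequent: max(9, 11) = 11
The branching sequent is the root itself.
Total height = 11

11


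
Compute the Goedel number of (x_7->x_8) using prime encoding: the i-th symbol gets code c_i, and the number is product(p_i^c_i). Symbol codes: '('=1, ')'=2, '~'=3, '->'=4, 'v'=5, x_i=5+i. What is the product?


Formula: (x_7->x_8)
Symbol codes: [1, 12, 4, 13, 2]
Primes: [2, 3, 5, 7, 11]
p_1^1 = 2^1 = 2
p_2^12 = 3^12 = 531441
p_3^4 = 5^4 = 625
p_4^13 = 7^13 = 96889010407
p_5^2 = 11^2 = 121
Product = 7787982377680606158750

7787982377680606158750


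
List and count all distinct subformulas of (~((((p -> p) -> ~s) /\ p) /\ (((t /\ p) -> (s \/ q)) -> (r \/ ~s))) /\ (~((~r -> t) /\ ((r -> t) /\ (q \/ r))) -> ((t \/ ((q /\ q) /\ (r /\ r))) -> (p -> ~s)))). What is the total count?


Formula: (~((((p -> p) -> ~s) /\ p) /\ (((t /\ p) -> (s \/ q)) -> (r \/ ~s))) /\ (~((~r -> t) /\ ((r -> t) /\ (q \/ r))) -> ((t \/ ((q /\ q) /\ (r /\ r))) -> (p -> ~s))))
Subformulas found:
  1. r
  2. q
  3. s
  4. t
  5. p
  6. ~r
  7. ~s
  8. (q \/ r)
  9. (r /\ r)
  10. (q /\ q)
  11. (s \/ q)
  12. (p -> p)
  13. (r -> t)
  14. (t /\ p)
  15. (~r -> t)
  16. (r \/ ~s)
  17. (p -> ~s)
  18. ((p -> p) -> ~s)
  19. ((q /\ q) /\ (r /\ r))
  20. ((r -> t) /\ (q \/ r))
  21. ((t /\ p) -> (s \/ q))
  22. (((p -> p) -> ~s) /\ p)
  23. (t \/ ((q /\ q) /\ (r /\ r)))
  24. (((t /\ p) -> (s \/ q)) -> (r \/ ~s))
  25. ((~r -> t) /\ ((r -> t) /\ (q \/ r)))
  26. ~((~r -> t) /\ ((r -> t) /\ (q \/ r)))
  27. ((t \/ ((q /\ q) /\ (r /\ r))) -> (p -> ~s))
  28. ((((p -> p) -> ~s) /\ p) /\ (((t /\ p) -> (s \/ q)) -> (r \/ ~s)))
  29. ~((((p -> p) -> ~s) /\ p) /\ (((t /\ p) -> (s \/ q)) -> (r \/ ~s)))
  30. (~((~r -> t) /\ ((r -> t) /\ (q \/ r))) -> ((t \/ ((q /\ q) /\ (r /\ r))) -> (p -> ~s)))
  31. (~((((p -> p) -> ~s) /\ p) /\ (((t /\ p) -> (s \/ q)) -> (r \/ ~s))) /\ (~((~r -> t) /\ ((r -> t) /\ (q \/ r))) -> ((t \/ ((q /\ q) /\ (r /\ r))) -> (p -> ~s))))
Total distinct subformulas = 31

31


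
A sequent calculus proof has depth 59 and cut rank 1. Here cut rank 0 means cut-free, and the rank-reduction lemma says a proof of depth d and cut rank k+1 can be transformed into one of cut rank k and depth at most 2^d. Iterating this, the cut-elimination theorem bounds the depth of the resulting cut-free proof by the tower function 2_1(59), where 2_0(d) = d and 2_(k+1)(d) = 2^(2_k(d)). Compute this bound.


Each rank reduction sends depth d to at most 2^d; cut rank r needs r reductions.
2_0(59) = 59
2_1(59) = 2^59 = 576460752303423488
Cut-free depth bound = 576460752303423488

576460752303423488


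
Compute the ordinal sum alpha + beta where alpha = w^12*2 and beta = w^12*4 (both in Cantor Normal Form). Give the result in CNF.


Ordinal addition w^12*2 + w^12*4:
Both terms have the same exponent 12.
w^e*c + w^e*d = w^e*(c+d).
Result = w^12*(2+4) = w^12*6

w^12*6


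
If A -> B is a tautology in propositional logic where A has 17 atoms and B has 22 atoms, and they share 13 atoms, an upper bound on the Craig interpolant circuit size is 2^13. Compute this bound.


Shared atoms = 13
Craig interpolant size bound = 2^13
= 8192

8192


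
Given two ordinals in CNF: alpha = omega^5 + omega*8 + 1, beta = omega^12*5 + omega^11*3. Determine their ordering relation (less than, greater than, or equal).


Compare term by term from highest exponent:
alpha = omega^5 + omega*8 + 1
beta = omega^12*5 + omega^11*3
Term 1: alpha has omega^5*1, beta has omega^12*5
Term 2: alpha has omega^1*8, beta has omega^11*3
Term 3: alpha has omega^0*1, beta has omega^0*0
Result: alpha < beta

alpha < beta


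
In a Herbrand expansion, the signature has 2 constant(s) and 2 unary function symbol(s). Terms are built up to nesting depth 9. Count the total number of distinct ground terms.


Herbrand terms by depth:
Depth 0: 2 constants
Depth 1: 4 new terms (running total: 6)
Depth 2: 8 new terms (running total: 14)
Depth 3: 16 new terms (running total: 30)
Depth 4: 32 new terms (running total: 62)
Depth 5: 64 new terms (running total: 126)
Depth 6: 128 new terms (running total: 254)
Depth 7: 256 new terms (running total: 510)
Depth 8: 512 new terms (running total: 1022)
Depth 9: 1024 new terms (running total: 2046)
Total distinct ground terms = 2046

2046


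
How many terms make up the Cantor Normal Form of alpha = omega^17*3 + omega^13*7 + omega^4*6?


CNF: omega^17*3 + omega^13*7 + omega^4*6
Count the summands separated by '+':
  term 1: omega^17*3
  term 2: omega^13*7
  term 3: omega^4*6
Total terms = 3

3


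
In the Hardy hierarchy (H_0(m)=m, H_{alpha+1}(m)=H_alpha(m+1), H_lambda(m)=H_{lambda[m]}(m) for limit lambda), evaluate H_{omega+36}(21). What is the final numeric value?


H_{omega+36}(21):
Unwind the 36 successor steps: H_{omega+36}(21) = H_omega(21+36) = H_omega(57).
H_omega(m) = H_m(m) = m + m = 2m.
Result = 2 * 57 = 114

114


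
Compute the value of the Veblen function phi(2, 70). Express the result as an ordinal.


phi(2, 70):
phi(2, beta) = zeta_beta (the beta-th zeta number, fixed point of epsilon).
phi(2, 70) = zeta_70

zeta_70


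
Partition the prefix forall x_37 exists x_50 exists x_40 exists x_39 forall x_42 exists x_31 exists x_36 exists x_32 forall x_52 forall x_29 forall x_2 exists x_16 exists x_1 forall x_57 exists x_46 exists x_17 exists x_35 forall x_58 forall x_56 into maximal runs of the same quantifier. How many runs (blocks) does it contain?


Alternations = 8.
Blocks = alternations + 1 = 9

9


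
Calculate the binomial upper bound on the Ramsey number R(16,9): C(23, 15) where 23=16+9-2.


R(16,9) <= C(16+9-2, 16-1) = C(23, 15)
C(23, 15) = 23! / (15! * 8!)
= 490314

490314


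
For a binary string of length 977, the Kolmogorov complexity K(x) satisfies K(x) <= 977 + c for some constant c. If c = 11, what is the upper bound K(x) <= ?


K(x) <= |x| + c = 977 + 11 = 988

988


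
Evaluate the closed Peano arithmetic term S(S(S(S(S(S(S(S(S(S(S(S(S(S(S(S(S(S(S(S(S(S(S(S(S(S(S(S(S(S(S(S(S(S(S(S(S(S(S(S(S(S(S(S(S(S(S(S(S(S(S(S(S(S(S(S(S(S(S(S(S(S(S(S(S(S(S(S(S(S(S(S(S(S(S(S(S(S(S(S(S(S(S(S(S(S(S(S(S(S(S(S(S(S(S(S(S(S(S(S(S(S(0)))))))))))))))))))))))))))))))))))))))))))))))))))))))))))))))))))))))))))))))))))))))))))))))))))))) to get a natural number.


Counting successors applied to 0:
102 applications of S to 0 = 102

102


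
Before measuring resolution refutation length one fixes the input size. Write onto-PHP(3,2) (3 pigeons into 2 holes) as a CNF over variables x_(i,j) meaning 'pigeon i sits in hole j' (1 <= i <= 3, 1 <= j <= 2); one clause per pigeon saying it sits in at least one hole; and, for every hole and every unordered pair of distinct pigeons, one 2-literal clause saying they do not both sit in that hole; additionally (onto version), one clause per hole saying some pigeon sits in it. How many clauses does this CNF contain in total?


onto-PHP(3,2): 3 pigeons, 2 holes, 3*2 = 6 variables.
- pigeon clauses: one per pigeon -> 3 clauses
- hole clauses: 2 holes * C(3,2) = 2 * 3 -> 6 clauses
- onto clauses: one per hole -> 2 clauses
Total clauses = 3 + 6 + 2 = 11

11


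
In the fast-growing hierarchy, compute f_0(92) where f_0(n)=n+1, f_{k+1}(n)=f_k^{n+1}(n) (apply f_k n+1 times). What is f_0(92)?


f_0(92) = 92 + 1 = 93

93


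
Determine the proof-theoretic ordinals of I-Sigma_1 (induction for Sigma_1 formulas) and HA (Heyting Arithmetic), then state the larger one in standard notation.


Proof-theoretic ordinal of I-Sigma_1 (induction for Sigma_1 formulas): omega^omega
Proof-theoretic ordinal of HA (Heyting Arithmetic): epsilon_0
Comparing: omega^omega < epsilon_0.
The larger ordinal is epsilon_0 (from HA (Heyting Arithmetic)).

epsilon_0


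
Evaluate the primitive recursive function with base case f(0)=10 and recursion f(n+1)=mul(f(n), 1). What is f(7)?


f(0) = 10
f(1) = mul(f(0), 1) = mul(10, 1) = 10
f(2) = mul(f(1), 1) = mul(10, 1) = 10
f(3) = mul(f(2), 1) = mul(10, 1) = 10
f(4) = mul(f(3), 1) = mul(10, 1) = 10
f(5) = mul(f(4), 1) = mul(10, 1) = 10
f(6) = mul(f(5), 1) = mul(10, 1) = 10
f(7) = mul(f(6), 1) = mul(10, 1) = 10


10


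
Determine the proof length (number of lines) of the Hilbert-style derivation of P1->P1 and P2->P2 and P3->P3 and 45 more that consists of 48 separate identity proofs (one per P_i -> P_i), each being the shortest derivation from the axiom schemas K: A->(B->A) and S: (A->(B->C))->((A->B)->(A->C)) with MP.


The shortest proof of A->A from K and S in the Hilbert calculus has exactly 5 lines:
(1) K instance A->((A->A)->A), (2) S instance, (3) MP on 1,2, (4) K instance A->(A->A), (5) MP on 3,4.
For 48 independent identities: 48 * 5 = 240 lines total.

240


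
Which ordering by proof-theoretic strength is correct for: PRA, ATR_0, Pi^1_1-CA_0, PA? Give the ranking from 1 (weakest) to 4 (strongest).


Ordering by consistency strength:
1. PRA
2. PA
3. ATR_0
4. Pi^1_1-CA_0


PRA=1, ATR_0=3, Pi^1_1-CA_0=4, PA=2


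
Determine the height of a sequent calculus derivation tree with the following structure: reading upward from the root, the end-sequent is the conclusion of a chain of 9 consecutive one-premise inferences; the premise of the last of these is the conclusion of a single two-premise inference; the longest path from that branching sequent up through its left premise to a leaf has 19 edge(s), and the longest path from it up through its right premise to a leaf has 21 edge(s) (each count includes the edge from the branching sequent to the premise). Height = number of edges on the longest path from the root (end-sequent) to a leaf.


Longest path through the left premise: 19 edges (measured from the branching sequent)
Longest path through the right premise: 21 edges
Height of the subtree rooted at the branching sequent: max(19, 21) = 21
The branching sequent sits 9 edges above the root (the chain of one-premise inferences), so height = 21 + 9 = 30

30


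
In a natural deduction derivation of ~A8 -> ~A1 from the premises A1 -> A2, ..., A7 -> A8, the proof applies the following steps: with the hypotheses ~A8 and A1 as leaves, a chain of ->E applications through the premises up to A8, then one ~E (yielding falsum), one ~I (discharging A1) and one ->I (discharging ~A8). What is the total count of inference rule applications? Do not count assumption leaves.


From hypothesis A1, 7 ->E steps along the 7 premises yield A8.
~E with hypothesis ~A8 gives falsum (1 node); ~I discharging A1 gives ~A1 (1 node); ->I discharging ~A8 gives the goal (1 node).
Total = 7 + 3 = 10 inference nodes.

10


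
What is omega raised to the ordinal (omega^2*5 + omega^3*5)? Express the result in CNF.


omega^(omega^2*5 + omega^3*5):
In ordinal addition a term is absorbed by a following term of strictly larger exponent: 2 < 3, so omega^2*5 + omega^3*5 = omega^3*5.
omega raised to a CNF ordinal is a single CNF term: Result = omega^(omega^3*5)

omega^(omega^3*5)


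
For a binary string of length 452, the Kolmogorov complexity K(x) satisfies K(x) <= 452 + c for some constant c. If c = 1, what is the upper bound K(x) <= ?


K(x) <= |x| + c = 452 + 1 = 453

453


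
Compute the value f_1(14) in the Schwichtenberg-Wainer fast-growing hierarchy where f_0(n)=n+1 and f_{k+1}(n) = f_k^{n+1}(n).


f_1(14) = f_0^15(14)
f_0 adds 1 each time, applied 15 times.
f_1(14) = 14 + 15 = 29

29


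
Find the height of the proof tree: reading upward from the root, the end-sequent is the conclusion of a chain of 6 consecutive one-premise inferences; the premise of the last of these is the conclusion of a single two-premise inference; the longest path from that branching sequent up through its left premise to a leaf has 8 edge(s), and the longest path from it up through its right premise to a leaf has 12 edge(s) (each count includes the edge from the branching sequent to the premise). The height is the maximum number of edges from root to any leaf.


Longest path through the left premise: 8 edges (measured from the branching sequent)
Longest path through the right premise: 12 edges
Height of the subtree rooted at the branching sequent: max(8, 12) = 12
The branching sequent sits 6 edges above the root (the chain of one-premise inferences), so height = 12 + 6 = 18

18


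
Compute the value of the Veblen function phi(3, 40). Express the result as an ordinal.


phi(3, 40):
phi(3, beta) = eta_beta (the beta-th eta number, fixed point of zeta).
phi(3, 40) = eta_40

eta_40


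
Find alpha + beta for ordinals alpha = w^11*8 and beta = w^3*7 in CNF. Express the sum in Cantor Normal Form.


Ordinal addition w^11*8 + w^3*7:
Leading exponent of alpha (11) > leading exponent of beta (3).
Since alpha's term has higher exponent than beta's leading term,
the sum is simply alpha followed by beta.
Result = w^11*8 + w^3*7

w^11*8 + w^3*7


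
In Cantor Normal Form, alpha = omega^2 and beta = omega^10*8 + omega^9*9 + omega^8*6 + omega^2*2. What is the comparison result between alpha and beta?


Compare term by term from highest exponent:
alpha = omega^2
beta = omega^10*8 + omega^9*9 + omega^8*6 + omega^2*2
Term 1: alpha has omega^2*1, beta has omega^10*8
Term 2: alpha has omega^0*0, beta has omega^9*9
Term 3: alpha has omega^0*0, beta has omega^8*6
Term 4: alpha has omega^0*0, beta has omega^2*2
Result: alpha < beta

alpha < beta


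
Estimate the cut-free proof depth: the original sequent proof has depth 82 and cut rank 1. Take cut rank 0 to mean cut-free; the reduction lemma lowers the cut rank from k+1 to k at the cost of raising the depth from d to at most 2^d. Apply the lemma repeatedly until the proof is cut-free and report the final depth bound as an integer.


Each rank reduction sends depth d to at most 2^d; cut rank r needs r reductions.
2_0(82) = 82
2_1(82) = 2^82 = 4835703278458516698824704
Cut-free depth bound = 4835703278458516698824704

4835703278458516698824704


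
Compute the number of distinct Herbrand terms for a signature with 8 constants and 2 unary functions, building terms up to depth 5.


Herbrand terms by depth:
Depth 0: 8 constants
Depth 1: 16 new terms (running total: 24)
Depth 2: 32 new terms (running total: 56)
Depth 3: 64 new terms (running total: 120)
Depth 4: 128 new terms (running total: 248)
Depth 5: 256 new terms (running total: 504)
Total distinct ground terms = 504

504


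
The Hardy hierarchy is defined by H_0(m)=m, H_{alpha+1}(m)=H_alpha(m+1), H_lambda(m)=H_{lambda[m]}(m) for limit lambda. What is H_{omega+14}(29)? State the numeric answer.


H_{omega+14}(29):
Unwind the 14 successor steps: H_{omega+14}(29) = H_omega(29+14) = H_omega(43).
H_omega(m) = H_m(m) = m + m = 2m.
Result = 2 * 43 = 86

86


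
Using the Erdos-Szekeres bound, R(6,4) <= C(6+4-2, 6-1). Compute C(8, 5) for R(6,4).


R(6,4) <= C(6+4-2, 6-1) = C(8, 5)
C(8, 5) = 8! / (5! * 3!)
= 56

56


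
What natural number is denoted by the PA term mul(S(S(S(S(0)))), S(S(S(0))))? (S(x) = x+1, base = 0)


mul(S^4(0), S^3(0)):
S^4(0) = 4
S^3(0) = 3
4 * 3 = 12

12


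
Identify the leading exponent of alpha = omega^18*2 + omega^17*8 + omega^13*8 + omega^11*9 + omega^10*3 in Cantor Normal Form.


CNF: omega^18*2 + omega^17*8 + omega^13*8 + omega^11*9 + omega^10*3
The leading term is omega^18*2, which has exponent 18.

18


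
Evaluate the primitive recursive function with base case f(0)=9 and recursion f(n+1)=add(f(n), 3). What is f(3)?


f(0) = 9
f(1) = add(f(0), 3) = add(9, 3) = 12
f(2) = add(f(1), 3) = add(12, 3) = 15
f(3) = add(f(2), 3) = add(15, 3) = 18


18


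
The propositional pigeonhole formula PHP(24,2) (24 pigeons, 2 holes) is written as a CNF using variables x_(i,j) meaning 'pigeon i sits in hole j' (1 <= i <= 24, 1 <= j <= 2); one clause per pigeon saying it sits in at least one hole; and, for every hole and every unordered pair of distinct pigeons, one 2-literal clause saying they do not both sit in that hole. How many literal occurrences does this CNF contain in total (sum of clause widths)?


PHP(24,2): 24 pigeons, 2 holes, 24*2 = 48 variables.
- pigeon clauses: one per pigeon -> 24 clauses of width 2 -> 48 literals
- hole clauses: 2 holes * C(24,2) = 2 * 276 -> 552 clauses of width 2 -> 1104 literals
Total literal occurrences = 48 + 1104 = 1152

1152
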